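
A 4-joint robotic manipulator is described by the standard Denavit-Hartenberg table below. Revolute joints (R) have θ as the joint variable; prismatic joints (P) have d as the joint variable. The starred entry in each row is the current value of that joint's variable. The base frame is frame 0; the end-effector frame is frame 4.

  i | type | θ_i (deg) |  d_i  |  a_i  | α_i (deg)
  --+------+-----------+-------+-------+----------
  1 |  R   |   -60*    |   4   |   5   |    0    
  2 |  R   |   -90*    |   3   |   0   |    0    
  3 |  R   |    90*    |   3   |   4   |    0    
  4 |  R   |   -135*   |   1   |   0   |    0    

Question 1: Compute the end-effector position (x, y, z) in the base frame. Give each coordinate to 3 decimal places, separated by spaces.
4.500 -7.794 11.000

after link 1: o_1 = (2.5000, -4.3301, 4.0000)
after link 2: o_2 = (2.5000, -4.3301, 7.0000)
after link 3: o_3 = (4.5000, -7.7942, 10.0000)
after link 4: o_4 = (4.5000, -7.7942, 11.0000)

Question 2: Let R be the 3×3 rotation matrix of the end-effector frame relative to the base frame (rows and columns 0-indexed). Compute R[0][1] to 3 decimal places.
-0.259

End-effector y-axis (col 1 of R) = (-0.2588,-0.9659,0.0000)
R[0][1] = -0.2588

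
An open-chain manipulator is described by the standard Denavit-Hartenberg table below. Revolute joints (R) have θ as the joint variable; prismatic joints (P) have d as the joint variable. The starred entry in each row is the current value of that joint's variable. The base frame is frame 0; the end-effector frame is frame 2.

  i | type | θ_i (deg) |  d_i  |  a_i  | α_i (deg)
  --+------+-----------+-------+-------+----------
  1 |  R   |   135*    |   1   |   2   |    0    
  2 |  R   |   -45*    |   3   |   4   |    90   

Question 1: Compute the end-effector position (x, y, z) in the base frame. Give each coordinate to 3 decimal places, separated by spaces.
-1.414 5.414 4.000

after link 1: o_1 = (-1.4142, 1.4142, 1.0000)
after link 2: o_2 = (-1.4142, 5.4142, 4.0000)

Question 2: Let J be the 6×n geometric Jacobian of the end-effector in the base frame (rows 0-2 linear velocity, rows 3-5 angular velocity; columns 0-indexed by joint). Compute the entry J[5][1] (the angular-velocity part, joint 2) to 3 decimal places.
1.000

axis z_1 = (0.0000,0.0000,1.0000); lever o_n−o_1 = (0.0000,4.0000,3.0000)
cross product → J_v[:, 1] = (-4.0000,0.0000,0.0000)
J_ω[:, 1] = z_1
entry J[5][1] = 1.0000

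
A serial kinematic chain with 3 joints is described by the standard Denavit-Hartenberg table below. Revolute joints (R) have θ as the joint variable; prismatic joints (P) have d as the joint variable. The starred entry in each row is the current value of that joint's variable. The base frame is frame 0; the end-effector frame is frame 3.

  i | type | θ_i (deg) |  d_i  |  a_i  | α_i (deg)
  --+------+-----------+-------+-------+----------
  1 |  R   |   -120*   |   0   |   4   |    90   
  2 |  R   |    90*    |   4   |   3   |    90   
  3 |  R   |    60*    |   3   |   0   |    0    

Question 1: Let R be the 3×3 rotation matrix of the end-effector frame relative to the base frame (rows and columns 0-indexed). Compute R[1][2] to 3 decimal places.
-0.866

End-effector z-axis (col 2 of R) = (-0.5000,-0.8660,-0.0000)
R[1][2] = -0.8660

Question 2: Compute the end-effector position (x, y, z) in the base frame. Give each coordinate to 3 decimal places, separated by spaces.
-6.964 -4.062 3.000

after link 1: o_1 = (-2.0000, -3.4641, 0.0000)
after link 2: o_2 = (-5.4641, -1.4641, 3.0000)
after link 3: o_3 = (-6.9641, -4.0622, 3.0000)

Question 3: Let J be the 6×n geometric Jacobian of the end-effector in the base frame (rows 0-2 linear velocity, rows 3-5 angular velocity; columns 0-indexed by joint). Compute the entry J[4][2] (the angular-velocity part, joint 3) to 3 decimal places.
-0.866

axis z_2 = (-0.5000,-0.8660,-0.0000); lever o_n−o_2 = (-1.5000,-2.5981,0.0000)
cross product → J_v[:, 2] = (-0.0000,0.0000,-0.0000)
J_ω[:, 2] = z_2
entry J[4][2] = -0.8660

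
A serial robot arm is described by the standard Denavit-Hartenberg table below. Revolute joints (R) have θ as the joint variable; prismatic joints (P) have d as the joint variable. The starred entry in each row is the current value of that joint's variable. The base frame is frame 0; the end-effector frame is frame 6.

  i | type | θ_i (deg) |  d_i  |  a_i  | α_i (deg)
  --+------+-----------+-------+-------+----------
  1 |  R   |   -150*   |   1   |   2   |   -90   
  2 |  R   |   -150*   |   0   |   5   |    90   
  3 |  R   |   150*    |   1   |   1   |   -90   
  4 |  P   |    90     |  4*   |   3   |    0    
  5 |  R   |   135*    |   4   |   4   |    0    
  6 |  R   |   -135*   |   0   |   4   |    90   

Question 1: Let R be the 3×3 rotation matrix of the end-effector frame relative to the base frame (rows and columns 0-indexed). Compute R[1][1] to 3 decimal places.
0.533

End-effector y-axis (col 1 of R) = (-0.8080,0.5335,-0.2500)
R[1][1] = 0.5335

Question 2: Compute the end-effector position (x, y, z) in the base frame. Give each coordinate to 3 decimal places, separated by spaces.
after link 1: o_1 = (-1.7321, -1.0000, 1.0000)
after link 2: o_2 = (2.0179, 1.1651, 3.5000)
after link 3: o_3 = (2.0514, 0.6071, 2.2010)
after link 4: o_4 = (-2.4796, 1.9910, 3.7990)
after link 5: o_5 = (-3.3569, 7.1175, 1.5743)
after link 6: o_6 = (-5.0890, 6.1175, 5.0384)

-5.089 6.118 5.038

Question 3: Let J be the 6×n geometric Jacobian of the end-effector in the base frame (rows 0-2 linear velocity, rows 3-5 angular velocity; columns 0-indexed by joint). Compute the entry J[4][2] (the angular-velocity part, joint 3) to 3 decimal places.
0.250

axis z_2 = (0.4330,0.2500,-0.8660); lever o_n−o_2 = (-7.1069,4.9524,1.5384)
cross product → J_v[:, 2] = (4.6735,5.4886,3.9212)
J_ω[:, 2] = z_2
entry J[4][2] = 0.2500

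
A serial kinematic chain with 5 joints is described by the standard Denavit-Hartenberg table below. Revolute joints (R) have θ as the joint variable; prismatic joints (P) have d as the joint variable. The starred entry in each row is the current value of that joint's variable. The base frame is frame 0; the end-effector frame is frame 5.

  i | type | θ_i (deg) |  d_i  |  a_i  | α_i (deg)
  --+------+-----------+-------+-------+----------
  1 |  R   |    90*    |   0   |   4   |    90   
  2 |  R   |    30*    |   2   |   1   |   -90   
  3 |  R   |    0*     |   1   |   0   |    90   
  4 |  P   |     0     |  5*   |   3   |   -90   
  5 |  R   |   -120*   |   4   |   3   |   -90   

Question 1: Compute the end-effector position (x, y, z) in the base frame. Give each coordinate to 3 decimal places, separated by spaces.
9.598 3.665 5.580

after link 1: o_1 = (0.0000, 4.0000, 0.0000)
after link 2: o_2 = (2.0000, 4.8660, 0.5000)
after link 3: o_3 = (2.0000, 4.3660, 1.3660)
after link 4: o_4 = (7.0000, 6.9641, 2.8660)
after link 5: o_5 = (9.5981, 3.6651, 5.5801)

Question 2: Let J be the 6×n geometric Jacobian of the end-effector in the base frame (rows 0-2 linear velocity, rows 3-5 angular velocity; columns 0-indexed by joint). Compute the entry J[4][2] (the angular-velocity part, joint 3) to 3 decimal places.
-0.500

axis z_2 = (-0.0000,-0.5000,0.8660); lever o_n−o_2 = (7.5981,-1.2010,5.0801)
cross product → J_v[:, 2] = (-1.5000,6.5801,3.7990)
J_ω[:, 2] = z_2
entry J[4][2] = -0.5000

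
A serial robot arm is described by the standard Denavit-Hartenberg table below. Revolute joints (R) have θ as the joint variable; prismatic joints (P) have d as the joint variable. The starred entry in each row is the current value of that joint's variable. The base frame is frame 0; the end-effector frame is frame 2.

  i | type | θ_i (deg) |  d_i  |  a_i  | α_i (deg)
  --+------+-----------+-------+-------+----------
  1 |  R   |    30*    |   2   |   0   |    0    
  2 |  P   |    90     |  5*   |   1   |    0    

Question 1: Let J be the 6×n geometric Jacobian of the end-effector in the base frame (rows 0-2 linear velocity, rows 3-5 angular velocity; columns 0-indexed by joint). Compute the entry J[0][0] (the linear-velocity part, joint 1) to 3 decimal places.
-0.866

axis z_0 = ẑ; lever o_n−o_0 = (-0.5000,0.8660,7.0000)
cross product → J_v[:, 0] = (-0.8660,-0.5000,0.0000)
J_ω[:, 0] = z_0
entry J[0][0] = -0.8660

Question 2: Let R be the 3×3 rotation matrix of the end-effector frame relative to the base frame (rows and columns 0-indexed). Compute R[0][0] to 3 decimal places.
-0.500

End-effector x-axis (col 0 of R) = (-0.5000,0.8660,0.0000)
R[0][0] = -0.5000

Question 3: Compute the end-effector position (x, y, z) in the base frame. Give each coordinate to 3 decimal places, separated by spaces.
after link 1: o_1 = (0.0000, 0.0000, 2.0000)
after link 2: o_2 = (-0.5000, 0.8660, 7.0000)

-0.500 0.866 7.000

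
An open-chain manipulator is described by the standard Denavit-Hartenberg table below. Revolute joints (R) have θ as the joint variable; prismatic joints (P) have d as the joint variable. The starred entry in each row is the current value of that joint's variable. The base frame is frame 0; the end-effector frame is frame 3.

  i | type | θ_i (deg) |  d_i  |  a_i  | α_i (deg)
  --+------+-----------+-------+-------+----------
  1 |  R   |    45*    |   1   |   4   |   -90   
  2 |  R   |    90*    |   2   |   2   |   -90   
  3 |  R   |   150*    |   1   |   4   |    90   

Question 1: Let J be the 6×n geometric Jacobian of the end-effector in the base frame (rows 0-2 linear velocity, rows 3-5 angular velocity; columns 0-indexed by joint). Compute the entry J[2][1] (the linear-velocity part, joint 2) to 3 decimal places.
1.000

axis z_1 = (-0.7071,0.7071,0.0000); lever o_n−o_1 = (-0.7071,-0.7071,1.4641)
cross product → J_v[:, 1] = (1.0353,1.0353,1.0000)
J_ω[:, 1] = z_1
entry J[2][1] = 1.0000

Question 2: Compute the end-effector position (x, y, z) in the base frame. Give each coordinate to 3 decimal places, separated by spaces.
2.121 2.121 2.464

after link 1: o_1 = (2.8284, 2.8284, 1.0000)
after link 2: o_2 = (1.4142, 4.2426, -1.0000)
after link 3: o_3 = (2.1213, 2.1213, 2.4641)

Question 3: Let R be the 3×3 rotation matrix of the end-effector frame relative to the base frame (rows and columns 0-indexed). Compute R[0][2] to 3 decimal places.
0.612

End-effector z-axis (col 2 of R) = (0.6124,-0.6124,-0.5000)
R[0][2] = 0.6124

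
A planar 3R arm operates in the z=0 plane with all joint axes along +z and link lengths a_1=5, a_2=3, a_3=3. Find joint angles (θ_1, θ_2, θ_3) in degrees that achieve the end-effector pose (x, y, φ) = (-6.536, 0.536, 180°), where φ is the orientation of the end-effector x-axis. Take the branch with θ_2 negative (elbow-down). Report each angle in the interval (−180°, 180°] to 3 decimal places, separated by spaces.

-152.231 -134.990 107.221

wrist centre = target − a_3·(cos φ, sin φ) = (-3.5360, 0.5360)
cos θ_2 = (12.7906−5²−3²)/(2·5·3) = -0.7070; θ_2 = -134.9897° (elbow-down)
β = atan2(0.5360,-3.5360) = 171.3805°; ψ = atan2(-2.1217,2.8791) = -36.3881°
θ_1 = β − ψ = 207.7686°
θ_3 = φ − θ_1 − θ_2 = 107.2212° (wrapped to (-180°,180°])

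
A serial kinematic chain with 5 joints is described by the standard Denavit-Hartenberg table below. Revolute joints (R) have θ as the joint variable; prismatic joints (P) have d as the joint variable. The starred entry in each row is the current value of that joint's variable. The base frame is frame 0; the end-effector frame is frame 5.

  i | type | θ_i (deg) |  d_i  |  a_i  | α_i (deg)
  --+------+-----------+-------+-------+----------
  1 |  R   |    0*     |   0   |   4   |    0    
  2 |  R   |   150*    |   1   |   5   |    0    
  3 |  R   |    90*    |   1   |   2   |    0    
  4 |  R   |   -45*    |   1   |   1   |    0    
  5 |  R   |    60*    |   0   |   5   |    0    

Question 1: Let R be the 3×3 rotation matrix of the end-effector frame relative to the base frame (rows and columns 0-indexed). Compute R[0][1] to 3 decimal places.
End-effector y-axis (col 1 of R) = (0.9659,-0.2588,0.0000)
R[0][1] = 0.9659

0.966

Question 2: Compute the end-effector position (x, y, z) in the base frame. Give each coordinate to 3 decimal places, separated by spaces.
-3.590 -4.320 3.000

after link 1: o_1 = (4.0000, 0.0000, 0.0000)
after link 2: o_2 = (-0.3301, 2.5000, 1.0000)
after link 3: o_3 = (-1.3301, 0.7679, 2.0000)
after link 4: o_4 = (-2.2961, 0.5091, 3.0000)
after link 5: o_5 = (-3.5901, -4.3205, 3.0000)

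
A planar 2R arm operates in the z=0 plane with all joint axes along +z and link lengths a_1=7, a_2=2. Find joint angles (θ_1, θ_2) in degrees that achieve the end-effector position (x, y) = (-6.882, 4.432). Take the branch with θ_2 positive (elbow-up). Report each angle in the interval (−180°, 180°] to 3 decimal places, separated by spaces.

cos θ_2 = (67.0045−7²−2²)/(2·7·2) = 0.5002; θ_2 = 59.9893° (elbow-up)
β = atan2(4.4320,-6.8820) = 147.2185°; ψ = atan2(1.7319,8.0003) = 12.2146°
θ_1 = β − ψ = 135.0039°

135.004 59.989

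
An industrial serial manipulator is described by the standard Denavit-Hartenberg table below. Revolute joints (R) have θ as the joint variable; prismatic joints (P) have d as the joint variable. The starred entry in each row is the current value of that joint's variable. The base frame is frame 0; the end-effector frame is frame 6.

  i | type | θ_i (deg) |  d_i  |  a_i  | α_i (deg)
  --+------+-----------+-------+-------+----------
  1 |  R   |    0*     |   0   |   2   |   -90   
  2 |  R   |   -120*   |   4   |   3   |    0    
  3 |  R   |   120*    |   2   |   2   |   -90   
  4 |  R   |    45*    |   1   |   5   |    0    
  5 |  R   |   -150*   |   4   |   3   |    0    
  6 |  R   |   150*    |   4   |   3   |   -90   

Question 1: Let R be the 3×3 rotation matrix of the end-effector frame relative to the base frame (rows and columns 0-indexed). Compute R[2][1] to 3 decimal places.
1.000

End-effector y-axis (col 1 of R) = (-0.0000,-0.0000,1.0000)
R[2][1] = 1.0000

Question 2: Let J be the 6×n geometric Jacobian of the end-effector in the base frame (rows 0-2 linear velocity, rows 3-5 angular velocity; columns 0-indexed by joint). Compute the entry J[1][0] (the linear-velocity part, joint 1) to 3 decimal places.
axis z_0 = ẑ; lever o_n−o_0 = (7.3804,3.2409,-6.4019)
cross product → J_v[:, 0] = (-3.2409,7.3804,0.0000)
J_ω[:, 0] = z_0
entry J[1][0] = 7.3804

7.380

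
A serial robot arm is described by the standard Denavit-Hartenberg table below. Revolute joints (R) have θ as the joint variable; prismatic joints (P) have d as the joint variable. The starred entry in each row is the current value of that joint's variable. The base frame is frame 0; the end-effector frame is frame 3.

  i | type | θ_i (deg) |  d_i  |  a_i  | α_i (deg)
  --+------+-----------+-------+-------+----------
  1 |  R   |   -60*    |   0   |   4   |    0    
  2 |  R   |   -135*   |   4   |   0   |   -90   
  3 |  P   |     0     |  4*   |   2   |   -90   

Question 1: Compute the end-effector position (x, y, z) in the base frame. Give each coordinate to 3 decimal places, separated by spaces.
after link 1: o_1 = (2.0000, -3.4641, 0.0000)
after link 2: o_2 = (2.0000, -3.4641, 4.0000)
after link 3: o_3 = (-0.9671, -6.8102, 4.0000)

-0.967 -6.810 4.000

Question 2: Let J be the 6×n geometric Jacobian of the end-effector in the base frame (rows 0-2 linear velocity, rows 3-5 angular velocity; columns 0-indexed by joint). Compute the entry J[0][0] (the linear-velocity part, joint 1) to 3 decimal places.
axis z_0 = ẑ; lever o_n−o_0 = (-0.9671,-6.8102,4.0000)
cross product → J_v[:, 0] = (6.8102,-0.9671,0.0000)
J_ω[:, 0] = z_0
entry J[0][0] = 6.8102

6.810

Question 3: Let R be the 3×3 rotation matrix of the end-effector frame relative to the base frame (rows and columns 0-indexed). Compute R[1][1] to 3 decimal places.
0.966

End-effector y-axis (col 1 of R) = (0.2588,0.9659,-0.0000)
R[1][1] = 0.9659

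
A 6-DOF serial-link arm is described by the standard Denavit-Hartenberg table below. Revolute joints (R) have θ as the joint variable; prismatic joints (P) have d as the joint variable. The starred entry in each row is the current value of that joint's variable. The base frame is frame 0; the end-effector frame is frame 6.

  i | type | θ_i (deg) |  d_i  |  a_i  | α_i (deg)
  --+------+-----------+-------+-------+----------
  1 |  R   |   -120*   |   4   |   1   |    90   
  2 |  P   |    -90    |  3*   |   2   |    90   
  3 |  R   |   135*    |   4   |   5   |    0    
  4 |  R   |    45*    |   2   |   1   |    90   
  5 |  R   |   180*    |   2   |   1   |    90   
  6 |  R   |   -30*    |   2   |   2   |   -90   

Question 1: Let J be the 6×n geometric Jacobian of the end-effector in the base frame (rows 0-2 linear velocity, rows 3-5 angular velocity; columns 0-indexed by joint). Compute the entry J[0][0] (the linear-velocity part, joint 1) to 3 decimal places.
-9.830

axis z_0 = ẑ; lever o_n−o_0 = (-3.0260,9.8299,3.8035)
cross product → J_v[:, 0] = (-9.8299,-3.0260,0.0000)
J_ω[:, 0] = z_0
entry J[0][0] = -9.8299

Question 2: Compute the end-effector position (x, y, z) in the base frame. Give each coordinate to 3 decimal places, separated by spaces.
after link 1: o_1 = (-0.5000, -0.8660, 4.0000)
after link 2: o_2 = (-3.0981, 0.6340, 2.0000)
after link 3: o_3 = (-4.1599, 5.8658, 5.5355)
after link 4: o_4 = (-3.1599, 7.5979, 6.5355)
after link 5: o_5 = (-4.8920, 8.5979, 5.5355)
after link 6: o_6 = (-3.0260, 9.8299, 3.8035)

-3.026 9.830 3.803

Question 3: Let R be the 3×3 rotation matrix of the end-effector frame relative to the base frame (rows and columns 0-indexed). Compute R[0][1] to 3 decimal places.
-0.500

End-effector y-axis (col 1 of R) = (-0.5000,-0.8660,-0.0000)
R[0][1] = -0.5000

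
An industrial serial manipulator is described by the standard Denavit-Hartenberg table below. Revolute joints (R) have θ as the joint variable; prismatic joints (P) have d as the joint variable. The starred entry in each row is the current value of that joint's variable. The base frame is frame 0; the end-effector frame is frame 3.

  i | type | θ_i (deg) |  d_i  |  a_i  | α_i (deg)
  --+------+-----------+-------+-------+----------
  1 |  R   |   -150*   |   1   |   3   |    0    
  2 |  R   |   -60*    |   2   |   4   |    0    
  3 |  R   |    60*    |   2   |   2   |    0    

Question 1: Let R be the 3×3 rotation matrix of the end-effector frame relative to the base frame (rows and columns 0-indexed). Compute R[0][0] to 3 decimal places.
End-effector x-axis (col 0 of R) = (-0.8660,-0.5000,0.0000)
R[0][0] = -0.8660

-0.866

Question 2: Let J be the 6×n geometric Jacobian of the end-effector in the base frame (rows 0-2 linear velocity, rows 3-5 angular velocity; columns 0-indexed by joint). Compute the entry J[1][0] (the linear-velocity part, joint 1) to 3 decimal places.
axis z_0 = ẑ; lever o_n−o_0 = (-7.7942,-0.5000,5.0000)
cross product → J_v[:, 0] = (0.5000,-7.7942,0.0000)
J_ω[:, 0] = z_0
entry J[1][0] = -7.7942

-7.794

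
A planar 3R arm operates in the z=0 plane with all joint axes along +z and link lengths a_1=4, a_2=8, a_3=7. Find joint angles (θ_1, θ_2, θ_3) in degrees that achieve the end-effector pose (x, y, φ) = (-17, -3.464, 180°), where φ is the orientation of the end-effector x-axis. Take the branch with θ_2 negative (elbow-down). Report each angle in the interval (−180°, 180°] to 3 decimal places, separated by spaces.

wrist centre = target − a_3·(cos φ, sin φ) = (-10.0000, -3.4640)
cos θ_2 = (111.9993−4²−8²)/(2·4·8) = 0.5000; θ_2 = -60.0007° (elbow-down)
β = atan2(-3.4640,-10.0000) = -160.8939°; ψ = atan2(-6.9283,7.9999) = -40.8939°
θ_1 = β − ψ = -120.0000°
θ_3 = φ − θ_1 − θ_2 = 0.0007° (wrapped to (-180°,180°])

-120.000 -60.001 0.001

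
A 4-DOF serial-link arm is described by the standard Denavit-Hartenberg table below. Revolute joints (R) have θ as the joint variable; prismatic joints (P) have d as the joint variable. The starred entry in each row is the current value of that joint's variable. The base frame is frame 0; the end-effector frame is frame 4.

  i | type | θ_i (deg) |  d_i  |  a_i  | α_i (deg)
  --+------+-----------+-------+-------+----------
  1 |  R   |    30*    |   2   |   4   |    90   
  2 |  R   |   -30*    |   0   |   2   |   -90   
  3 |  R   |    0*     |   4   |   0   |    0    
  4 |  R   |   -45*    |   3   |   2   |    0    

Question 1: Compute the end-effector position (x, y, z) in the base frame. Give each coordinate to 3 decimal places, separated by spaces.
9.763 4.004 6.355

after link 1: o_1 = (3.4641, 2.0000, 2.0000)
after link 2: o_2 = (4.9641, 2.8660, 1.0000)
after link 3: o_3 = (6.6962, 3.8660, 4.4641)
after link 4: o_4 = (9.7630, 4.0037, 6.3551)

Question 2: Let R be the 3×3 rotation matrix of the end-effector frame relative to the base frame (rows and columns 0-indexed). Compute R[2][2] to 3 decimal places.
0.866

End-effector z-axis (col 2 of R) = (0.4330,0.2500,0.8660)
R[2][2] = 0.8660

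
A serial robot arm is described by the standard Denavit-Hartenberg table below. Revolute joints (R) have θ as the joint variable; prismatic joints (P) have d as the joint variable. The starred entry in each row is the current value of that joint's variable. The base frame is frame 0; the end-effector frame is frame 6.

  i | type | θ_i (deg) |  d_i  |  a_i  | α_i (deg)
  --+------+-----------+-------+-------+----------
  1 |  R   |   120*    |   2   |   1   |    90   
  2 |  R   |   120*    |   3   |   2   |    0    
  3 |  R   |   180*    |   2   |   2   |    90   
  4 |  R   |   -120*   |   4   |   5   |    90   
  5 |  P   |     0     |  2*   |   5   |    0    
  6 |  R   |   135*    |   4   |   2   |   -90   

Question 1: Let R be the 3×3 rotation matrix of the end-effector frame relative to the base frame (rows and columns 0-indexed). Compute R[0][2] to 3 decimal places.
End-effector z-axis (col 2 of R) = (0.1358,0.9896,0.0474)
R[0][2] = 0.1358

0.136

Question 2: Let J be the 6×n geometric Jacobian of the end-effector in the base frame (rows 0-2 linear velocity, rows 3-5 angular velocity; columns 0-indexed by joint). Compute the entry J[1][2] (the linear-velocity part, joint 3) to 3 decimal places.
axis z_2 = (0.8660,0.5000,0.0000); lever o_n−o_2 = (2.1075,-8.5213,3.7786)
cross product → J_v[:, 2] = (1.8893,-3.2724,-8.4334)
J_ω[:, 2] = z_2
entry J[1][2] = -3.2724

-3.272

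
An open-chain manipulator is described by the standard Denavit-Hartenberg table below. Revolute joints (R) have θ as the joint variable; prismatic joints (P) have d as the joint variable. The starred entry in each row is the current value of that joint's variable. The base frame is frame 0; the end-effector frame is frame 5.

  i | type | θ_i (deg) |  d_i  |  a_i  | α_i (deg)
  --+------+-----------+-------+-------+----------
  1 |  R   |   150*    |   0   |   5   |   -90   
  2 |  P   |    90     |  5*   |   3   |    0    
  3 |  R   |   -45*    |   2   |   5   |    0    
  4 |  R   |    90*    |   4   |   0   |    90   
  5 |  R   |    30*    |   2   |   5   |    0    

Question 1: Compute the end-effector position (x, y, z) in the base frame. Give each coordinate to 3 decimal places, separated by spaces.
-12.715 -8.247 -11.012

after link 1: o_1 = (-4.3301, 2.5000, 0.0000)
after link 2: o_2 = (-6.8301, -1.8301, -3.0000)
after link 3: o_3 = (-10.8920, -1.7944, -6.5355)
after link 4: o_4 = (-12.8920, -5.2585, -6.5355)
after link 5: o_5 = (-12.7151, -8.2474, -11.0116)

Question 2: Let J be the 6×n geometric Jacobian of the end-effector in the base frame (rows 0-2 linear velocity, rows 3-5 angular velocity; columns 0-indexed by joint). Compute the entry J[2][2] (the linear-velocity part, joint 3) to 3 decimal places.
axis z_2 = (-0.5000,-0.8660,0.0000); lever o_n−o_2 = (-5.8850,-6.4173,-8.0116)
cross product → J_v[:, 2] = (6.9383,-4.0058,-1.8879)
J_ω[:, 2] = z_2
entry J[2][2] = -1.8879

-1.888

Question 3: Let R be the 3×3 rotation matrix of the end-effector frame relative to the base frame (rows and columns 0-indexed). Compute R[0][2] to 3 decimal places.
-0.612

End-effector z-axis (col 2 of R) = (-0.6124,0.3536,-0.7071)
R[0][2] = -0.6124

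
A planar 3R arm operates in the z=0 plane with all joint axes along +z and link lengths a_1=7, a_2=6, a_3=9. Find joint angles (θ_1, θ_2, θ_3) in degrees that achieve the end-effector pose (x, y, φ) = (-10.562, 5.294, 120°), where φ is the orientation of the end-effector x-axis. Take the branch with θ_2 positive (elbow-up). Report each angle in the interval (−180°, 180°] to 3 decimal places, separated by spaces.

wrist centre = target − a_3·(cos φ, sin φ) = (-6.0620, -2.5002)
cos θ_2 = (42.9990−7²−6²)/(2·7·6) = -0.5000; θ_2 = 120.0008° (elbow-up)
β = atan2(-2.5002,-6.0620) = -157.5867°; ψ = atan2(5.1961,3.9999) = 52.4112°
θ_1 = β − ψ = -209.9978°
θ_3 = φ − θ_1 − θ_2 = -150.0030° (wrapped to (-180°,180°])

150.002 120.001 -150.003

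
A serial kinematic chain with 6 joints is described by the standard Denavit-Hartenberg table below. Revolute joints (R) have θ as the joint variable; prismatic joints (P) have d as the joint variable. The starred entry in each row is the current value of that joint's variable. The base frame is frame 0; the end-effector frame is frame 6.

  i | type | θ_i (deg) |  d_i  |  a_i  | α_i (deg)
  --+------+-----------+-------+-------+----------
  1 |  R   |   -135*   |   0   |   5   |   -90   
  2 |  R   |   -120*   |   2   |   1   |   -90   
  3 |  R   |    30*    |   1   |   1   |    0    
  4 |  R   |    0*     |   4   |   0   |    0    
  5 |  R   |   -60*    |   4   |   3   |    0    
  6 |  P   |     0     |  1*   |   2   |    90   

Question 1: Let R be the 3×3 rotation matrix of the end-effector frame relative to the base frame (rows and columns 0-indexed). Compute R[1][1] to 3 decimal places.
-0.612

End-effector y-axis (col 1 of R) = (-0.6124,-0.6124,0.5000)
R[1][1] = -0.6124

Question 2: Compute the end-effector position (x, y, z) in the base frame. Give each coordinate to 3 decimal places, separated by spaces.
after link 1: o_1 = (-3.5355, -3.5355, 0.0000)
after link 2: o_2 = (-1.7678, -4.5962, 0.8660)
after link 3: o_3 = (-2.4275, -4.5488, 2.1160)
after link 4: o_4 = (-4.8770, -6.9983, 4.1160)
after link 5: o_5 = (-5.3473, -9.5899, 8.3660)
after link 6: o_6 = (-4.6402, -10.2970, 10.3660)

-4.640 -10.297 10.366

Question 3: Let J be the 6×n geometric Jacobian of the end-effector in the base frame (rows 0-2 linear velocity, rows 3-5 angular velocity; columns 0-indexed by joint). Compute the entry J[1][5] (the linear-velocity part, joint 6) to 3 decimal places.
-0.612

prismatic axis z_5 = (-0.6124,-0.6124,0.5000)
J_v[:, 5] = z_5; J_ω[:, 5] = (0,0,0)
entry J[1][5] = -0.6124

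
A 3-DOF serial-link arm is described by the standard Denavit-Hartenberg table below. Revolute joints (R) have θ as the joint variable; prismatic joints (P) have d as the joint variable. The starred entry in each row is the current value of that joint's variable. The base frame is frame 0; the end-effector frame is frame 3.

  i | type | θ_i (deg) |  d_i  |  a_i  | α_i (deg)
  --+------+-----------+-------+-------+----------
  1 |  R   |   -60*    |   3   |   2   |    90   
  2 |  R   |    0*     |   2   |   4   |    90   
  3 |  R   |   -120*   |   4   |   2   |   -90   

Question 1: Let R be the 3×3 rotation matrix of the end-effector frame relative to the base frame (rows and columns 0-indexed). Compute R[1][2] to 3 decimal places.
End-effector z-axis (col 2 of R) = (0.8660,-0.5000,-0.0000)
R[1][2] = -0.5000

-0.500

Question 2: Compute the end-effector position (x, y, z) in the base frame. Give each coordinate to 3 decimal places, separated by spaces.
2.268 -4.464 -1.000

after link 1: o_1 = (1.0000, -1.7321, 3.0000)
after link 2: o_2 = (1.2679, -6.1962, 3.0000)
after link 3: o_3 = (2.2679, -4.4641, -1.0000)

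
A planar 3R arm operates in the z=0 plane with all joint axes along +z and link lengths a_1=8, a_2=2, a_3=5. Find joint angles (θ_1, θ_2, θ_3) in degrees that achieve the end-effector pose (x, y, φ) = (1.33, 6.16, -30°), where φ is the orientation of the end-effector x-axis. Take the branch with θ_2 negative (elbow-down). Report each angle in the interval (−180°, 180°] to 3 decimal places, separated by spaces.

120.002 -60.008 -89.995

wrist centre = target − a_3·(cos φ, sin φ) = (-3.0001, 8.6600)
cos θ_2 = (83.9964−8²−2²)/(2·8·2) = 0.4999; θ_2 = -60.0075° (elbow-down)
β = atan2(8.6600,-3.0001) = 109.1079°; ψ = atan2(-1.7322,8.9998) = -10.8945°
θ_1 = β − ψ = 120.0023°
θ_3 = φ − θ_1 − θ_2 = -89.9948° (wrapped to (-180°,180°])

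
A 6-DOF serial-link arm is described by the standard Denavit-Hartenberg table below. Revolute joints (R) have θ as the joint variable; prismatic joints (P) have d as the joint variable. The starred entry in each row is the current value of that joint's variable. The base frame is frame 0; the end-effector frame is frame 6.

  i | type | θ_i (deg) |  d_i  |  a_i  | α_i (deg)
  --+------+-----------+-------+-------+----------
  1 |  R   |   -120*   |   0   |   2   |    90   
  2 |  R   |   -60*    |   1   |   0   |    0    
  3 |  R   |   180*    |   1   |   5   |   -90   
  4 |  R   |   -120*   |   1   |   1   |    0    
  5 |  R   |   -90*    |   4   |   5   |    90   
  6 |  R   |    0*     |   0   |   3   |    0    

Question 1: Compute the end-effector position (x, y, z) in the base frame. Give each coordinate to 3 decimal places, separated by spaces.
after link 1: o_1 = (-1.0000, -1.7321, 0.0000)
after link 2: o_2 = (-1.8660, -1.2321, 0.0000)
after link 3: o_3 = (-1.4821, 1.4330, 4.3301)
after link 4: o_4 = (-1.9240, 2.3995, 3.3971)
after link 5: o_5 = (0.8905, 2.2745, -2.3529)
after link 6: o_6 = (1.5401, 0.3995, -4.6029)

1.540 0.400 -4.603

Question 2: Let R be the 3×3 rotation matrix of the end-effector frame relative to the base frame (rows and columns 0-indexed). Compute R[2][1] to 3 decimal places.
-0.500

End-effector y-axis (col 1 of R) = (0.4330,0.7500,-0.5000)
R[2][1] = -0.5000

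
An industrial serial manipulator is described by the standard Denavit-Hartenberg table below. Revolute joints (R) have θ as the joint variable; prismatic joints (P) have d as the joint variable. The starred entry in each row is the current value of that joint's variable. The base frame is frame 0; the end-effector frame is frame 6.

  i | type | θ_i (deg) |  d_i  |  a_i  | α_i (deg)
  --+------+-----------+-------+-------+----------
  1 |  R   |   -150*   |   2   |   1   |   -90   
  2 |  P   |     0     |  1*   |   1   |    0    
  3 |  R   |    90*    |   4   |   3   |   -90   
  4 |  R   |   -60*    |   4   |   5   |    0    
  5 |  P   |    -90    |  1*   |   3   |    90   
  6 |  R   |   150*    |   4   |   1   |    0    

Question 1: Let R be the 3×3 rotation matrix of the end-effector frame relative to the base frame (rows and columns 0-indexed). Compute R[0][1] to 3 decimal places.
-0.875

End-effector y-axis (col 1 of R) = (-0.8750,-0.2165,-0.4330)
R[0][1] = -0.8750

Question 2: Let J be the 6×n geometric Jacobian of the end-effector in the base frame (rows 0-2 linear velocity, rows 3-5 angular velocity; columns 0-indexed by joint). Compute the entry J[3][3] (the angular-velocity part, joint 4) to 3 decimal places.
axis z_3 = (0.8660,0.5000,-0.0000); lever o_n−o_3 = (5.7296,1.0760,1.3481)
cross product → J_v[:, 3] = (0.6740,-1.1675,-1.9330)
J_ω[:, 3] = z_3
entry J[3][3] = 0.8660

0.866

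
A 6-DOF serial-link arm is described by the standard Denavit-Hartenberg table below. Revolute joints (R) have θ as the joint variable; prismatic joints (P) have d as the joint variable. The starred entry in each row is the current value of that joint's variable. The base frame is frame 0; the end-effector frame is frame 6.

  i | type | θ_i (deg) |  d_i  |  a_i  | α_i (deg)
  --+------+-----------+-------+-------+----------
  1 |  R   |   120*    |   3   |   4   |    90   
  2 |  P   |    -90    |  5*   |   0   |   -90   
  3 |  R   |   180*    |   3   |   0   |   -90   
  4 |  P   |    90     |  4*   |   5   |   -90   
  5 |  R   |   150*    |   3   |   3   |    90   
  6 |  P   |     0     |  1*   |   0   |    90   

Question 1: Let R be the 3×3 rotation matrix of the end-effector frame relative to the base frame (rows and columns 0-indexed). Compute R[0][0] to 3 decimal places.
-0.866

End-effector x-axis (col 0 of R) = (-0.8660,0.5000,-0.0000)
R[0][0] = -0.8660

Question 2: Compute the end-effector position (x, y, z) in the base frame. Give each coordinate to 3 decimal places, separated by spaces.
after link 1: o_1 = (-2.0000, 3.4641, 3.0000)
after link 2: o_2 = (2.3301, 5.9641, 3.0000)
after link 3: o_3 = (0.8301, 8.5622, 3.0000)
after link 4: o_4 = (6.7942, 6.2321, 3.0000)
after link 5: o_5 = (4.1962, 7.7321, 0.0000)
after link 6: o_6 = (3.6962, 6.8660, 0.0000)

3.696 6.866 0.000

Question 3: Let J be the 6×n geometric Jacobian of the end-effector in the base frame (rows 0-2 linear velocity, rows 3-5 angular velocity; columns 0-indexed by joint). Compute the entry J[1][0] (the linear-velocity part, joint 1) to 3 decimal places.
3.696

axis z_0 = ẑ; lever o_n−o_0 = (3.6962,6.8660,0.0000)
cross product → J_v[:, 0] = (-6.8660,3.6962,0.0000)
J_ω[:, 0] = z_0
entry J[1][0] = 3.6962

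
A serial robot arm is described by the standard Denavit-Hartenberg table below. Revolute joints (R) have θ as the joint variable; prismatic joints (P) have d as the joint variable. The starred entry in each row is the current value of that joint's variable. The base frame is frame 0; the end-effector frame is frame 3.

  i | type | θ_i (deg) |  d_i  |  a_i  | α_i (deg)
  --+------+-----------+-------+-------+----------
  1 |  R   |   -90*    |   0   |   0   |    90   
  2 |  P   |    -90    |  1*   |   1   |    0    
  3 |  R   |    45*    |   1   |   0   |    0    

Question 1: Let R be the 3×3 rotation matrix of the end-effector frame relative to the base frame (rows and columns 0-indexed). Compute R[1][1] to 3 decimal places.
End-effector y-axis (col 1 of R) = (0.0000,-0.7071,0.7071)
R[1][1] = -0.7071

-0.707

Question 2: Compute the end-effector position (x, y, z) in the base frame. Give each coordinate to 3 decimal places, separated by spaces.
after link 1: o_1 = (0.0000, 0.0000, 0.0000)
after link 2: o_2 = (-1.0000, -0.0000, -1.0000)
after link 3: o_3 = (-2.0000, -0.0000, -1.0000)

-2.000 -0.000 -1.000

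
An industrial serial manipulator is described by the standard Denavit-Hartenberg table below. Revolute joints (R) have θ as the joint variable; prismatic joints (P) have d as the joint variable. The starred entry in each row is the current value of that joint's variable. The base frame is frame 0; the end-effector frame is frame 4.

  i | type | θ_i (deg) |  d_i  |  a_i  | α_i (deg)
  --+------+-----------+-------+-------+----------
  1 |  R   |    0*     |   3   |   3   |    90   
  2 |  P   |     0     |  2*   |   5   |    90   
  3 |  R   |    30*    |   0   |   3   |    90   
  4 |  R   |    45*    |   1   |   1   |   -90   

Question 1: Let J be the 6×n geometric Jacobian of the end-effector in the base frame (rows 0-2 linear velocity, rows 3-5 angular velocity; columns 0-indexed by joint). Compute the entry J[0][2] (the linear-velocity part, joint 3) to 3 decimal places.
-0.988

axis z_2 = (0.0000,-0.0000,-1.0000); lever o_n−o_2 = (3.7104,-0.9875,-0.7071)
cross product → J_v[:, 2] = (-0.9875,-3.7104,0.0000)
J_ω[:, 2] = z_2
entry J[0][2] = -0.9875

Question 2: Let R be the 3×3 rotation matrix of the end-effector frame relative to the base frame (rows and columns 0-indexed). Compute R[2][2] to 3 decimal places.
-0.707

End-effector z-axis (col 2 of R) = (-0.6124,0.3536,-0.7071)
R[2][2] = -0.7071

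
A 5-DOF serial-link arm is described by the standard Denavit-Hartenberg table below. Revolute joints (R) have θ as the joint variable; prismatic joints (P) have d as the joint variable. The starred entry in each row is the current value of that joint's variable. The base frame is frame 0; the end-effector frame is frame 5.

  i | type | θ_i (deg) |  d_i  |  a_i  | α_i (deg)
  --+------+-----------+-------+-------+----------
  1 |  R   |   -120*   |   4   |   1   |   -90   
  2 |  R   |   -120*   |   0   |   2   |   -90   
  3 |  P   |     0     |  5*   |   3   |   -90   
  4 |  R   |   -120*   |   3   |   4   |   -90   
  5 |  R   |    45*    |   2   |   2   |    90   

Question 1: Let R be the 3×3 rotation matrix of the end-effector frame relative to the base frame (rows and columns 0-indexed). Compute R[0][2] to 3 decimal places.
-0.966

End-effector z-axis (col 2 of R) = (-0.9659,-0.2588,0.0000)
R[0][2] = -0.9659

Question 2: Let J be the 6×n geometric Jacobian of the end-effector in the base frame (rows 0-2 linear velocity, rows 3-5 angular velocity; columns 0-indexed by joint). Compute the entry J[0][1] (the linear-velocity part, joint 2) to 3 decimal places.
axis z_1 = (0.8660,-0.5000,0.0000); lever o_n−o_1 = (-4.9955,-5.4809,8.8301)
cross product → J_v[:, 1] = (-4.4151,-7.6471,-7.2443)
J_ω[:, 1] = z_1
entry J[0][1] = -4.4151

-4.415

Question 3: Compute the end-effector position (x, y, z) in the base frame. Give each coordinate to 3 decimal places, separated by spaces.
-5.496 -6.347 12.830

after link 1: o_1 = (-0.5000, -0.8660, 4.0000)
after link 2: o_2 = (-0.0000, -0.0000, 5.7321)
after link 3: o_3 = (-1.4151, -2.4510, 10.8301)
after link 4: o_4 = (-6.0131, -4.4151, 10.8301)
after link 5: o_5 = (-5.4955, -6.3469, 12.8301)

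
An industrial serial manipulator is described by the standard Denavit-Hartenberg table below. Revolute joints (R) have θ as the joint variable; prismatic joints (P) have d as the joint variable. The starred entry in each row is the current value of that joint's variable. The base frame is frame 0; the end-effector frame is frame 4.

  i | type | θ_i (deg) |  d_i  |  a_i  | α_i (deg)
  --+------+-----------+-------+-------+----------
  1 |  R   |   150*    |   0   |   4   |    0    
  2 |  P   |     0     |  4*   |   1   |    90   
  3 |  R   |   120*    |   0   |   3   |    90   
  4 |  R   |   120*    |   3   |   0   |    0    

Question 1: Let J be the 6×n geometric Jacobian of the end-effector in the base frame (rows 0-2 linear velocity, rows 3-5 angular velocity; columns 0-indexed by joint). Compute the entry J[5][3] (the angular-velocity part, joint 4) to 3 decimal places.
0.500

axis z_3 = (-0.7500,0.4330,0.5000); lever o_n−o_3 = (-2.2500,1.2990,1.5000)
cross product → J_v[:, 3] = (0.0000,0.0000,-0.0000)
J_ω[:, 3] = z_3
entry J[5][3] = 0.5000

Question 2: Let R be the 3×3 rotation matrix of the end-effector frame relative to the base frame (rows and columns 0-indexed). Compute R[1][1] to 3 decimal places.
End-effector y-axis (col 1 of R) = (-0.6250,-0.2165,-0.7500)
R[1][1] = -0.2165

-0.217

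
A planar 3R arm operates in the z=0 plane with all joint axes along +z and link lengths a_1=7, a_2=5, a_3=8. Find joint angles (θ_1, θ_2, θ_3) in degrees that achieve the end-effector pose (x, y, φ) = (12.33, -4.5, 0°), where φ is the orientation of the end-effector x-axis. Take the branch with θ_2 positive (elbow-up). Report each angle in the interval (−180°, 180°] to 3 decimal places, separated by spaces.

wrist centre = target − a_3·(cos φ, sin φ) = (4.3300, -4.5000)
cos θ_2 = (38.9989−7²−5²)/(2·7·5) = -0.5000; θ_2 = 120.0010° (elbow-up)
β = atan2(-4.5000,4.3300) = -46.1030°; ψ = atan2(4.3301,4.4999) = 43.8981°
θ_1 = β − ψ = -90.0010°
θ_3 = φ − θ_1 − θ_2 = -30.0000° (wrapped to (-180°,180°])

-90.001 120.001 -30.000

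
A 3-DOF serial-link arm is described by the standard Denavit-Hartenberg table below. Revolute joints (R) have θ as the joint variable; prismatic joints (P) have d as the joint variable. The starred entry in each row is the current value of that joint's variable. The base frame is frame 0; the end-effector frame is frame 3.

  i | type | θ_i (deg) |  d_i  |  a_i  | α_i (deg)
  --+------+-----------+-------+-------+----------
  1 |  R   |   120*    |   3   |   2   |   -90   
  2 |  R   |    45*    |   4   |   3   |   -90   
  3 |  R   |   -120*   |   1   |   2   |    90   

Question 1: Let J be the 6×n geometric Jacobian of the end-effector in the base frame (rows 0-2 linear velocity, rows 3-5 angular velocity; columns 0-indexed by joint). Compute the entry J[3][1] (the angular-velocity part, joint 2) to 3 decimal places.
-0.866

axis z_1 = (-0.8660,-0.5000,0.0000); lever o_n−o_1 = (-5.3177,-2.2537,-2.1213)
cross product → J_v[:, 1] = (1.0607,-1.8371,-0.7071)
J_ω[:, 1] = z_1
entry J[3][1] = -0.8660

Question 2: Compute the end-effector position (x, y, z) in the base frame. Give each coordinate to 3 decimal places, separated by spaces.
-6.318 -0.522 0.879

after link 1: o_1 = (-1.0000, 1.7321, 3.0000)
after link 2: o_2 = (-5.5248, 1.5692, 0.8787)
after link 3: o_3 = (-6.3177, -0.5216, 0.8787)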